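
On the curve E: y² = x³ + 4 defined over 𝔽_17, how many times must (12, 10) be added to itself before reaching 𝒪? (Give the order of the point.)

9

2P: tangent at (12, 10): λ = (3·12² + 0)/(2·10) ≡ 7/3. 3⁻¹ ≡ 6 (mod 17), so λ ≡ 7·6 ≡ 8.
  x = λ² - 12 - 12 = 64 - 24 ≡ 6; y = λ·(12 - 6) - 10 ≡ 4. → (6, 4)
3P: (6, 4) + (12, 10). λ = (10 - 4)/(12 - 6) ≡ 6/6 mod 17. 6⁻¹ ≡ 3 (mod 17), so λ ≡ 1.
  x = λ² - 6 - 12 = 1 - 18 ≡ 0; y = λ·(6 - 0) - 4 ≡ 2. → (0, 2)
4P: (0, 2) + (12, 10). λ = (10 - 2)/(12 - 0) ≡ 8/12 mod 17. 12⁻¹ ≡ 10 (mod 17), so λ ≡ 12.
  x = λ² - 0 - 12 = 144 - 12 ≡ 13; y = λ·(0 - 13) - 2 ≡ 12. → (13, 12)
5P: (13, 12) + (12, 10). λ = (10 - 12)/(12 - 13) ≡ 15/16 mod 17. 16⁻¹ ≡ 16 (mod 17) since 16·16 = 256 ≡ 1, so λ ≡ 2.
  x = λ² - 13 - 12 = 4 - 25 ≡ 13; y = λ·(13 - 13) - 12 ≡ 5. → (13, 5)
6P: (13, 5) + (12, 10). λ = (10 - 5)/(12 - 13) ≡ 5/16 mod 17. 16⁻¹ ≡ 16 (mod 17), so λ ≡ 12.
  x = λ² - 13 - 12 = 144 - 25 ≡ 0; y = λ·(13 - 0) - 5 ≡ 15. → (0, 15)
7P: (0, 15) + (12, 10). λ = (10 - 15)/(12 - 0) ≡ 12/12 mod 17. 12⁻¹ ≡ 10 (mod 17), so λ ≡ 1.
  x = λ² - 0 - 12 = 1 - 12 ≡ 6; y = λ·(0 - 6) - 15 ≡ 13. → (6, 13)
8P: (6, 13) + (12, 10). λ = (10 - 13)/(12 - 6) ≡ 14/6 mod 17. 6⁻¹ ≡ 3 (mod 17) since 6·3 = 18 ≡ 1, so λ ≡ 8.
  x = λ² - 6 - 12 = 64 - 18 ≡ 12; y = λ·(6 - 12) - 13 ≡ 7. → (12, 7)
9P: (12, 7) + (12, 10): same x and y₁ ≡ -y₂, so the sum is 𝒪.
9P = 𝒪, so the order is 9.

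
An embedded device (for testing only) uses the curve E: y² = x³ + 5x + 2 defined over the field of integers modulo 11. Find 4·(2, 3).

(4, 8)

Write P = (2, 3).
Double-and-add on 4 = (100)₂. Start with P = (2, 3) for the leading 1-bit.
double: tangent at (2, 3): λ = (3·2² + 5)/(2·3) ≡ 6/6. 6⁻¹ ≡ 2 (mod 11) since 6·2 = 12 ≡ 1, so λ ≡ 6·2 ≡ 1.
  x = λ² - 2 - 2 = 1 - 4 ≡ 8; y = λ·(2 - 8) - 3 ≡ 2. → (8, 2)
double: tangent at (8, 2): λ = (3·8² + 5)/(2·2) ≡ 10/4. 4⁻¹ ≡ 3 (mod 11) since 4·3 = 12 ≡ 1, so λ ≡ 10·3 ≡ 8.
  x = λ² - 8 - 8 = 64 - 16 ≡ 4; y = λ·(8 - 4) - 2 ≡ 8. → (4, 8)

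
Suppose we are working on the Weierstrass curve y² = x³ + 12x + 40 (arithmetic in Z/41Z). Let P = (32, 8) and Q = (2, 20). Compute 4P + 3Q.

(27, 30)

First 4P:
Double-and-add on 4 = (100)₂. Start with P = (32, 8) for the leading 1-bit.
double: tangent at (32, 8): λ = (3·32² + 12)/(2·8) ≡ 9/16. 16⁻¹ ≡ 18 (mod 41), so λ ≡ 9·18 ≡ 39.
  x = λ² - 32 - 32 = 1521 - 64 ≡ 22; y = λ·(32 - 22) - 8 ≡ 13. → (22, 13)
double: tangent at (22, 13): λ = (3·22² + 12)/(2·13) ≡ 29/26. 26⁻¹ ≡ 30 (mod 41) since 26·30 = 780 ≡ 1, so λ ≡ 29·30 ≡ 9.
  x = λ² - 22 - 22 = 81 - 44 ≡ 37; y = λ·(22 - 37) - 13 ≡ 16. → (37, 16)
4P = (37, 16).
Next 3Q:
Repeated addition: build up to 3Q.
2Q: tangent at (2, 20): λ = (3·2² + 12)/(2·20) ≡ 24/40. 40⁻¹ ≡ 40 (mod 41), so λ ≡ 24·40 ≡ 17.
  x = λ² - 2 - 2 = 289 - 4 ≡ 39; y = λ·(2 - 39) - 20 ≡ 7. → (39, 7)
3Q: (39, 7) + (2, 20). λ = (20 - 7)/(2 - 39) ≡ 13/4 mod 41. 4⁻¹ ≡ 31 (mod 41) since 4·31 = 124 ≡ 1, so λ ≡ 34.
  x = λ² - 39 - 2 = 1156 - 41 ≡ 8; y = λ·(39 - 8) - 7 ≡ 22. → (8, 22)
3Q = (8, 22).
Finally 4P + 3Q:
(37, 16) + (8, 22). λ = (22 - 16)/(8 - 37) ≡ 6/12 mod 41. 12⁻¹ ≡ 24 (mod 41), so λ ≡ 21.
  x = λ² - 37 - 8 = 441 - 45 ≡ 27; y = λ·(37 - 27) - 16 ≡ 30. → (27, 30)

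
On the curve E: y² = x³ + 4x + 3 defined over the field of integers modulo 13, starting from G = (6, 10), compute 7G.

(0, 9)

Repeated addition: build up to 7G.
2G: tangent at (6, 10): λ = (3·6² + 4)/(2·10) ≡ 8/7. 7⁻¹ ≡ 2 (mod 13) since 7·2 = 14 ≡ 1, so λ ≡ 8·2 ≡ 3.
  x = λ² - 6 - 6 = 9 - 12 ≡ 10; y = λ·(6 - 10) - 10 ≡ 4. → (10, 4)
3G: (10, 4) + (6, 10). λ = (10 - 4)/(6 - 10) ≡ 6/9 mod 13. 9⁻¹ ≡ 3 (mod 13), so λ ≡ 5.
  x = λ² - 10 - 6 = 25 - 16 ≡ 9; y = λ·(10 - 9) - 4 ≡ 1. → (9, 1)
4G: (9, 1) + (6, 10). λ = (10 - 1)/(6 - 9) ≡ 9/10 mod 13. 10⁻¹ ≡ 4 (mod 13), so λ ≡ 10.
  x = λ² - 9 - 6 = 100 - 15 ≡ 7; y = λ·(9 - 7) - 1 ≡ 6. → (7, 6)
5G: (7, 6) + (6, 10). λ = (10 - 6)/(6 - 7) ≡ 4/12 mod 13. 12⁻¹ ≡ 12 (mod 13) since 12·12 = 144 ≡ 1, so λ ≡ 9.
  x = λ² - 7 - 6 = 81 - 13 ≡ 3; y = λ·(7 - 3) - 6 ≡ 4. → (3, 4)
6G: (3, 4) + (6, 10). λ = (10 - 4)/(6 - 3) ≡ 6/3 mod 13. 3⁻¹ ≡ 9 (mod 13), so λ ≡ 2.
  x = λ² - 3 - 6 = 4 - 9 ≡ 8; y = λ·(3 - 8) - 4 ≡ 12. → (8, 12)
7G: (8, 12) + (6, 10). λ = (10 - 12)/(6 - 8) ≡ 11/11 mod 13. 11⁻¹ ≡ 6 (mod 13), so λ ≡ 1.
  x = λ² - 8 - 6 = 1 - 14 ≡ 0; y = λ·(8 - 0) - 12 ≡ 9. → (0, 9)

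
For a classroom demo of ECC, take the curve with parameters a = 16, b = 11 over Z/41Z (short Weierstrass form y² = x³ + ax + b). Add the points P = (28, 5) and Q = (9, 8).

(8, 35)

(28, 5) + (9, 8). λ = (8 - 5)/(9 - 28) ≡ 3/22 mod 41. 22⁻¹ ≡ 28 (mod 41), so λ ≡ 2.
  x = λ² - 28 - 9 = 4 - 37 ≡ 8; y = λ·(28 - 8) - 5 ≡ 35. → (8, 35)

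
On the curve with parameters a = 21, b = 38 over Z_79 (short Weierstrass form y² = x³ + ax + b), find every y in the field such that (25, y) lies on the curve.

x³ + 21x + 38 = 16188 ≡ 72 (mod 79).
Square roots of 72 mod 79: 25 and 54 (since 25² = 625 ≡ 72).

25, 54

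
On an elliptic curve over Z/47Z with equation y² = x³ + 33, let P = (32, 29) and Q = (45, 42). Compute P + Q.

(18, 32)

(32, 29) + (45, 42). λ = (42 - 29)/(45 - 32) ≡ 13/13 mod 47. 13⁻¹ ≡ 29 (mod 47), so λ ≡ 1.
  x = λ² - 32 - 45 = 1 - 77 ≡ 18; y = λ·(32 - 18) - 29 ≡ 32. → (18, 32)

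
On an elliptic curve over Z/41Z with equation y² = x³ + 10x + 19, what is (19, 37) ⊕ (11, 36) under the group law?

(19, 37) + (11, 36). λ = (36 - 37)/(11 - 19) ≡ 40/33 mod 41. 33⁻¹ ≡ 5 (mod 41), so λ ≡ 36.
  x = λ² - 19 - 11 = 1296 - 30 ≡ 36; y = λ·(19 - 36) - 37 ≡ 7. → (36, 7)

(36, 7)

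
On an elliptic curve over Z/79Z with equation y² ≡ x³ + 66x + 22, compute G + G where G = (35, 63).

(11, 74)

tangent at (35, 63): λ = (3·35² + 66)/(2·63) ≡ 28/47. 47⁻¹ ≡ 37 (mod 79), so λ ≡ 28·37 ≡ 9.
  x = λ² - 35 - 35 = 81 - 70 ≡ 11; y = λ·(35 - 11) - 63 ≡ 74. → (11, 74)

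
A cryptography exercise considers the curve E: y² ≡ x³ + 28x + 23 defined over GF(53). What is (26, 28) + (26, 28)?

(38, 16)

tangent at (26, 28): λ = (3·26² + 28)/(2·28) ≡ 42/3. 3⁻¹ ≡ 18 (mod 53), so λ ≡ 42·18 ≡ 14.
  x = λ² - 26 - 26 = 196 - 52 ≡ 38; y = λ·(26 - 38) - 28 ≡ 16. → (38, 16)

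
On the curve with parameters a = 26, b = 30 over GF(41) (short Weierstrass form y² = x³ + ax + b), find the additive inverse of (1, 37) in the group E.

(1, 4)

-(1, 37) = (1, -37 mod 41) = (1, 4).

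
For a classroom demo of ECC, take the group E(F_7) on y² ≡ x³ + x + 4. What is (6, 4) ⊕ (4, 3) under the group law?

(6, 3)

(6, 4) + (4, 3). λ = (3 - 4)/(4 - 6) ≡ 6/5 mod 7. 5⁻¹ ≡ 3 (mod 7), so λ ≡ 4.
  x = λ² - 6 - 4 = 16 - 10 ≡ 6; y = λ·(6 - 6) - 4 ≡ 3. → (6, 3)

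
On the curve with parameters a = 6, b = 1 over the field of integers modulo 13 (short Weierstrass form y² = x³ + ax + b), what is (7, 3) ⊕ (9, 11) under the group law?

(7, 3) + (9, 11). λ = (11 - 3)/(9 - 7) ≡ 8/2 mod 13. 2⁻¹ ≡ 7 (mod 13), so λ ≡ 4.
  x = λ² - 7 - 9 = 16 - 16 ≡ 0; y = λ·(7 - 0) - 3 ≡ 12. → (0, 12)

(0, 12)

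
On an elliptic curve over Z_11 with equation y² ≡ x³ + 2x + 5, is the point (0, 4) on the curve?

yes

y² = 4² ≡ 5; x³ + 2x + 5 = 5 ≡ 5 (mod 11). 5 = 5.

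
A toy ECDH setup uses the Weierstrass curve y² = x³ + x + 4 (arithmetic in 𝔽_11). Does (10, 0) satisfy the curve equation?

no

y² = 0² ≡ 0; x³ + 1x + 4 = 1014 ≡ 2 (mod 11). 0 ≠ 2.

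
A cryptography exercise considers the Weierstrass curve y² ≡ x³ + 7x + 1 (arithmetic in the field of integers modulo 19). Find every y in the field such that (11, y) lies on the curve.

x³ + 7x + 1 = 1409 ≡ 3 (mod 19).
3 is a non-residue mod 19; no y exists.

none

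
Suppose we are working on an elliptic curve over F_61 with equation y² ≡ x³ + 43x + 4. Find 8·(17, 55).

Write G = (17, 55).
Repeated addition: build up to 8G.
2G: tangent at (17, 55): λ = (3·17² + 43)/(2·55) ≡ 56/49. 49⁻¹ ≡ 5 (mod 61) since 49·5 = 245 ≡ 1, so λ ≡ 56·5 ≡ 36.
  x = λ² - 17 - 17 = 1296 - 34 ≡ 42; y = λ·(17 - 42) - 55 ≡ 21. → (42, 21)
3G: (42, 21) + (17, 55). λ = (55 - 21)/(17 - 42) ≡ 34/36 mod 61. 36⁻¹ ≡ 39 (mod 61) since 36·39 = 1404 ≡ 1, so λ ≡ 45.
  x = λ² - 42 - 17 = 2025 - 59 ≡ 14; y = λ·(42 - 14) - 21 ≡ 19. → (14, 19)
4G: (14, 19) + (17, 55). λ = (55 - 19)/(17 - 14) ≡ 36/3 mod 61. 3⁻¹ ≡ 41 (mod 61) since 3·41 = 123 ≡ 1, so λ ≡ 12.
  x = λ² - 14 - 17 = 144 - 31 ≡ 52; y = λ·(14 - 52) - 19 ≡ 13. → (52, 13)
5G: (52, 13) + (17, 55). λ = (55 - 13)/(17 - 52) ≡ 42/26 mod 61. 26⁻¹ ≡ 54 (mod 61) since 26·54 = 1404 ≡ 1, so λ ≡ 11.
  x = λ² - 52 - 17 = 121 - 69 ≡ 52; y = λ·(52 - 52) - 13 ≡ 48. → (52, 48)
6G: (52, 48) + (17, 55). λ = (55 - 48)/(17 - 52) ≡ 7/26 mod 61. 26⁻¹ ≡ 54 (mod 61) since 26·54 = 1404 ≡ 1, so λ ≡ 12.
  x = λ² - 52 - 17 = 144 - 69 ≡ 14; y = λ·(52 - 14) - 48 ≡ 42. → (14, 42)
7G: (14, 42) + (17, 55). λ = (55 - 42)/(17 - 14) ≡ 13/3 mod 61. 3⁻¹ ≡ 41 (mod 61) since 3·41 = 123 ≡ 1, so λ ≡ 45.
  x = λ² - 14 - 17 = 2025 - 31 ≡ 42; y = λ·(14 - 42) - 42 ≡ 40. → (42, 40)
8G: (42, 40) + (17, 55). λ = (55 - 40)/(17 - 42) ≡ 15/36 mod 61. 36⁻¹ ≡ 39 (mod 61) since 36·39 = 1404 ≡ 1, so λ ≡ 36.
  x = λ² - 42 - 17 = 1296 - 59 ≡ 17; y = λ·(42 - 17) - 40 ≡ 6. → (17, 6)

(17, 6)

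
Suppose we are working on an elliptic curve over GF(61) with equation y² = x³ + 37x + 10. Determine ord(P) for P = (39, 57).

2P: tangent at (39, 57): λ = (3·39² + 37)/(2·57) ≡ 25/53. 53⁻¹ ≡ 38 (mod 61), so λ ≡ 25·38 ≡ 35.
  x = λ² - 39 - 39 = 1225 - 78 ≡ 49; y = λ·(39 - 49) - 57 ≡ 20. → (49, 20)
3P: (49, 20) + (39, 57). λ = (57 - 20)/(39 - 49) ≡ 37/51 mod 61. 51⁻¹ ≡ 6 (mod 61) since 51·6 = 306 ≡ 1, so λ ≡ 39.
  x = λ² - 49 - 39 = 1521 - 88 ≡ 30; y = λ·(49 - 30) - 20 ≡ 50. → (30, 50)
4P: (30, 50) + (39, 57). λ = (57 - 50)/(39 - 30) ≡ 7/9 mod 61. 9⁻¹ ≡ 34 (mod 61), so λ ≡ 55.
  x = λ² - 30 - 39 = 3025 - 69 ≡ 28; y = λ·(30 - 28) - 50 ≡ 60. → (28, 60)
5P: (28, 60) + (39, 57). λ = (57 - 60)/(39 - 28) ≡ 58/11 mod 61. 11⁻¹ ≡ 50 (mod 61) since 11·50 = 550 ≡ 1, so λ ≡ 33.
  x = λ² - 28 - 39 = 1089 - 67 ≡ 46; y = λ·(28 - 46) - 60 ≡ 17. → (46, 17)
6P: (46, 17) + (39, 57). λ = (57 - 17)/(39 - 46) ≡ 40/54 mod 61. 54⁻¹ ≡ 26 (mod 61), so λ ≡ 3.
  x = λ² - 46 - 39 = 9 - 85 ≡ 46; y = λ·(46 - 46) - 17 ≡ 44. → (46, 44)
7P: (46, 44) + (39, 57). λ = (57 - 44)/(39 - 46) ≡ 13/54 mod 61. 54⁻¹ ≡ 26 (mod 61), so λ ≡ 33.
  x = λ² - 46 - 39 = 1089 - 85 ≡ 28; y = λ·(46 - 28) - 44 ≡ 1. → (28, 1)
8P: (28, 1) + (39, 57). λ = (57 - 1)/(39 - 28) ≡ 56/11 mod 61. 11⁻¹ ≡ 50 (mod 61), so λ ≡ 55.
  x = λ² - 28 - 39 = 3025 - 67 ≡ 30; y = λ·(28 - 30) - 1 ≡ 11. → (30, 11)
9P: (30, 11) + (39, 57). λ = (57 - 11)/(39 - 30) ≡ 46/9 mod 61. 9⁻¹ ≡ 34 (mod 61), so λ ≡ 39.
  x = λ² - 30 - 39 = 1521 - 69 ≡ 49; y = λ·(30 - 49) - 11 ≡ 41. → (49, 41)
10P: (49, 41) + (39, 57). λ = (57 - 41)/(39 - 49) ≡ 16/51 mod 61. 51⁻¹ ≡ 6 (mod 61) since 51·6 = 306 ≡ 1, so λ ≡ 35.
  x = λ² - 49 - 39 = 1225 - 88 ≡ 39; y = λ·(49 - 39) - 41 ≡ 4. → (39, 4)
11P: (39, 4) + (39, 57): same x and y₁ ≡ -y₂, so the sum is O.
11P = O, so the order is 11.

11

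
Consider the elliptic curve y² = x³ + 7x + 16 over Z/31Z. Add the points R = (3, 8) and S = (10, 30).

(3, 8) + (10, 30). λ = (30 - 8)/(10 - 3) ≡ 22/7 mod 31. 7⁻¹ ≡ 9 (mod 31), so λ ≡ 12.
  x = λ² - 3 - 10 = 144 - 13 ≡ 7; y = λ·(3 - 7) - 8 ≡ 6. → (7, 6)

(7, 6)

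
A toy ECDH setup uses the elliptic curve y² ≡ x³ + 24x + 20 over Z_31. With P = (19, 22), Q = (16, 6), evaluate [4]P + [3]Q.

(15, 29)

First 4P:
Double-and-add on 4 = (100)₂. Start with P = (19, 22) for the leading 1-bit.
double: tangent at (19, 22): λ = (3·19² + 24)/(2·22) ≡ 22/13. 13⁻¹ ≡ 12 (mod 31) since 13·12 = 156 ≡ 1, so λ ≡ 22·12 ≡ 16.
  x = λ² - 19 - 19 = 256 - 38 ≡ 1; y = λ·(19 - 1) - 22 ≡ 18. → (1, 18)
double: tangent at (1, 18): λ = (3·1² + 24)/(2·18) ≡ 27/5. 5⁻¹ ≡ 25 (mod 31), so λ ≡ 27·25 ≡ 24.
  x = λ² - 1 - 1 = 576 - 2 ≡ 16; y = λ·(1 - 16) - 18 ≡ 25. → (16, 25)
4P = (16, 25).
Next 3Q:
Repeated addition: build up to 3Q.
2Q: tangent at (16, 6): λ = (3·16² + 24)/(2·6) ≡ 17/12. 12⁻¹ ≡ 13 (mod 31), so λ ≡ 17·13 ≡ 4.
  x = λ² - 16 - 16 = 16 - 32 ≡ 15; y = λ·(16 - 15) - 6 ≡ 29. → (15, 29)
3Q: (15, 29) + (16, 6). λ = (6 - 29)/(16 - 15) ≡ 8/1 mod 31. 1⁻¹ ≡ 1 (mod 31), so λ ≡ 8.
  x = λ² - 15 - 16 = 64 - 31 ≡ 2; y = λ·(15 - 2) - 29 ≡ 13. → (2, 13)
3Q = (2, 13).
Finally 4P + 3Q:
(16, 25) + (2, 13). λ = (13 - 25)/(2 - 16) ≡ 19/17 mod 31. 17⁻¹ ≡ 11 (mod 31) since 17·11 = 187 ≡ 1, so λ ≡ 23.
  x = λ² - 16 - 2 = 529 - 18 ≡ 15; y = λ·(16 - 15) - 25 ≡ 29. → (15, 29)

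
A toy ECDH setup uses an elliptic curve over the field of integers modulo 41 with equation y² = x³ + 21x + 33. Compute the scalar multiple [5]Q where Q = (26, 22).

(28, 33)

Repeated addition: build up to 5Q.
2Q: tangent at (26, 22): λ = (3·26² + 21)/(2·22) ≡ 40/3. 3⁻¹ ≡ 14 (mod 41) since 3·14 = 42 ≡ 1, so λ ≡ 40·14 ≡ 27.
  x = λ² - 26 - 26 = 729 - 52 ≡ 21; y = λ·(26 - 21) - 22 ≡ 31. → (21, 31)
3Q: (21, 31) + (26, 22). λ = (22 - 31)/(26 - 21) ≡ 32/5 mod 41. 5⁻¹ ≡ 33 (mod 41) since 5·33 = 165 ≡ 1, so λ ≡ 31.
  x = λ² - 21 - 26 = 961 - 47 ≡ 12; y = λ·(21 - 12) - 31 ≡ 2. → (12, 2)
4Q: (12, 2) + (26, 22). λ = (22 - 2)/(26 - 12) ≡ 20/14 mod 41. 14⁻¹ ≡ 3 (mod 41), so λ ≡ 19.
  x = λ² - 12 - 26 = 361 - 38 ≡ 36; y = λ·(12 - 36) - 2 ≡ 34. → (36, 34)
5Q: (36, 34) + (26, 22). λ = (22 - 34)/(26 - 36) ≡ 29/31 mod 41. 31⁻¹ ≡ 4 (mod 41), so λ ≡ 34.
  x = λ² - 36 - 26 = 1156 - 62 ≡ 28; y = λ·(36 - 28) - 34 ≡ 33. → (28, 33)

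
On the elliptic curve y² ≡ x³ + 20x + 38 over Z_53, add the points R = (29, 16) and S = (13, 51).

(29, 16) + (13, 51). λ = (51 - 16)/(13 - 29) ≡ 35/37 mod 53. 37⁻¹ ≡ 43 (mod 53) since 37·43 = 1591 ≡ 1, so λ ≡ 21.
  x = λ² - 29 - 13 = 441 - 42 ≡ 28; y = λ·(29 - 28) - 16 ≡ 5. → (28, 5)

(28, 5)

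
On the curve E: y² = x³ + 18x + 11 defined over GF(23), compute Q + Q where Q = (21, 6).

tangent at (21, 6): λ = (3·21² + 18)/(2·6) ≡ 7/12. 12⁻¹ ≡ 2 (mod 23) since 12·2 = 24 ≡ 1, so λ ≡ 7·2 ≡ 14.
  x = λ² - 21 - 21 = 196 - 42 ≡ 16; y = λ·(21 - 16) - 6 ≡ 18. → (16, 18)

(16, 18)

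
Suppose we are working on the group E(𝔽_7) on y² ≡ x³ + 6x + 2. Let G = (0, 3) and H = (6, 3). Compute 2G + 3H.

First 2G:
Repeated addition: build up to 2G.
2G: tangent at (0, 3): λ = (3·0² + 6)/(2·3) ≡ 6/6. 6⁻¹ ≡ 6 (mod 7) since 6·6 = 36 ≡ 1, so λ ≡ 6·6 ≡ 1.
  x = λ² - 0 - 0 = 1 - 0 ≡ 1; y = λ·(0 - 1) - 3 ≡ 3. → (1, 3)
2G = (1, 3).
Next 3H:
Repeated addition: build up to 3H.
2H: tangent at (6, 3): λ = (3·6² + 6)/(2·3) ≡ 2/6. 6⁻¹ ≡ 6 (mod 7) since 6·6 = 36 ≡ 1, so λ ≡ 2·6 ≡ 5.
  x = λ² - 6 - 6 = 25 - 12 ≡ 6; y = λ·(6 - 6) - 3 ≡ 4. → (6, 4)
3H: (6, 4) + (6, 3): same x and y₁ ≡ -y₂, so the sum is O.
3H = O.
Finally 2G + 3H:
(1, 3) + O = (1, 3) (identity).

(1, 3)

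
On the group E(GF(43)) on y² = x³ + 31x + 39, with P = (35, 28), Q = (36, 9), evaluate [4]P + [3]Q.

(20, 4)

First 4P:
Double-and-add on 4 = (100)₂. Start with P = (35, 28) for the leading 1-bit.
double: tangent at (35, 28): λ = (3·35² + 31)/(2·28) ≡ 8/13. 13⁻¹ ≡ 10 (mod 43), so λ ≡ 8·10 ≡ 37.
  x = λ² - 35 - 35 = 1369 - 70 ≡ 9; y = λ·(35 - 9) - 28 ≡ 31. → (9, 31)
double: tangent at (9, 31): λ = (3·9² + 31)/(2·31) ≡ 16/19. 19⁻¹ ≡ 34 (mod 43), so λ ≡ 16·34 ≡ 28.
  x = λ² - 9 - 9 = 784 - 18 ≡ 35; y = λ·(9 - 35) - 31 ≡ 15. → (35, 15)
4P = (35, 15).
Next 3Q:
Repeated addition: build up to 3Q.
2Q: tangent at (36, 9): λ = (3·36² + 31)/(2·9) ≡ 6/18. 18⁻¹ ≡ 12 (mod 43), so λ ≡ 6·12 ≡ 29.
  x = λ² - 36 - 36 = 841 - 72 ≡ 38; y = λ·(36 - 38) - 9 ≡ 19. → (38, 19)
3Q: (38, 19) + (36, 9). λ = (9 - 19)/(36 - 38) ≡ 33/41 mod 43. 41⁻¹ ≡ 21 (mod 43) since 41·21 = 861 ≡ 1, so λ ≡ 5.
  x = λ² - 38 - 36 = 25 - 74 ≡ 37; y = λ·(38 - 37) - 19 ≡ 29. → (37, 29)
3Q = (37, 29).
Finally 4P + 3Q:
(35, 15) + (37, 29). λ = (29 - 15)/(37 - 35) ≡ 14/2 mod 43. 2⁻¹ ≡ 22 (mod 43), so λ ≡ 7.
  x = λ² - 35 - 37 = 49 - 72 ≡ 20; y = λ·(35 - 20) - 15 ≡ 4. → (20, 4)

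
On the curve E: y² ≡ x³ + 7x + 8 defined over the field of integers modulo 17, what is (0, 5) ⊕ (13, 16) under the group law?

(0, 5) + (13, 16). λ = (16 - 5)/(13 - 0) ≡ 11/13 mod 17. 13⁻¹ ≡ 4 (mod 17), so λ ≡ 10.
  x = λ² - 0 - 13 = 100 - 13 ≡ 2; y = λ·(0 - 2) - 5 ≡ 9. → (2, 9)

(2, 9)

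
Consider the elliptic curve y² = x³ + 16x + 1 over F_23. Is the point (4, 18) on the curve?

no

y² = 18² ≡ 2; x³ + 16x + 1 = 129 ≡ 14 (mod 23). 2 ≠ 14.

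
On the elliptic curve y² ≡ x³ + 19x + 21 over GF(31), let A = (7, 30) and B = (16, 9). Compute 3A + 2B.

(17, 24)

First 3A:
Repeated addition: build up to 3A.
2A: tangent at (7, 30): λ = (3·7² + 19)/(2·30) ≡ 11/29. 29⁻¹ ≡ 15 (mod 31), so λ ≡ 11·15 ≡ 10.
  x = λ² - 7 - 7 = 100 - 14 ≡ 24; y = λ·(7 - 24) - 30 ≡ 17. → (24, 17)
3A: (24, 17) + (7, 30). λ = (30 - 17)/(7 - 24) ≡ 13/14 mod 31. 14⁻¹ ≡ 20 (mod 31), so λ ≡ 12.
  x = λ² - 24 - 7 = 144 - 31 ≡ 20; y = λ·(24 - 20) - 17 ≡ 0. → (20, 0)
3A = (20, 0).
Next 2B:
Repeated addition: build up to 2B.
2B: tangent at (16, 9): λ = (3·16² + 19)/(2·9) ≡ 12/18. 18⁻¹ ≡ 19 (mod 31), so λ ≡ 12·19 ≡ 11.
  x = λ² - 16 - 16 = 121 - 32 ≡ 27; y = λ·(16 - 27) - 9 ≡ 25. → (27, 25)
2B = (27, 25).
Finally 3A + 2B:
(20, 0) + (27, 25). λ = (25 - 0)/(27 - 20) ≡ 25/7 mod 31. 7⁻¹ ≡ 9 (mod 31) since 7·9 = 63 ≡ 1, so λ ≡ 8.
  x = λ² - 20 - 27 = 64 - 47 ≡ 17; y = λ·(20 - 17) - 0 ≡ 24. → (17, 24)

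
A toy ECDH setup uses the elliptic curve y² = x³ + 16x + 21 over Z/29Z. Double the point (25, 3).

(9, 13)

tangent at (25, 3): λ = (3·25² + 16)/(2·3) ≡ 6/6. 6⁻¹ ≡ 5 (mod 29), so λ ≡ 6·5 ≡ 1.
  x = λ² - 25 - 25 = 1 - 50 ≡ 9; y = λ·(25 - 9) - 3 ≡ 13. → (9, 13)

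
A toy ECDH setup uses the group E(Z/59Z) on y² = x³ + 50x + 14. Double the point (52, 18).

tangent at (52, 18): λ = (3·52² + 50)/(2·18) ≡ 20/36. 36⁻¹ ≡ 41 (mod 59) since 36·41 = 1476 ≡ 1, so λ ≡ 20·41 ≡ 53.
  x = λ² - 52 - 52 = 2809 - 104 ≡ 50; y = λ·(52 - 50) - 18 ≡ 29. → (50, 29)

(50, 29)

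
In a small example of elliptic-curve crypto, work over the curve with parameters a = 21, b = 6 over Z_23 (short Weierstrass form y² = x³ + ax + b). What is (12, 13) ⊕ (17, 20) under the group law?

(12, 13) + (17, 20). λ = (20 - 13)/(17 - 12) ≡ 7/5 mod 23. 5⁻¹ ≡ 14 (mod 23), so λ ≡ 6.
  x = λ² - 12 - 17 = 36 - 29 ≡ 7; y = λ·(12 - 7) - 13 ≡ 17. → (7, 17)

(7, 17)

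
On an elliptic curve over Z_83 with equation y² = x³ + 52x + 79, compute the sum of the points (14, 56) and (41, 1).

(49, 3)

(14, 56) + (41, 1). λ = (1 - 56)/(41 - 14) ≡ 28/27 mod 83. 27⁻¹ ≡ 40 (mod 83) since 27·40 = 1080 ≡ 1, so λ ≡ 41.
  x = λ² - 14 - 41 = 1681 - 55 ≡ 49; y = λ·(14 - 49) - 56 ≡ 3. → (49, 3)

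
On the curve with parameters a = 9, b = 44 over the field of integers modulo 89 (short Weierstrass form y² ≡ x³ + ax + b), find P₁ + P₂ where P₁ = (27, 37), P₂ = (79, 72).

(27, 37) + (79, 72). λ = (72 - 37)/(79 - 27) ≡ 35/52 mod 89. 52⁻¹ ≡ 12 (mod 89) since 52·12 = 624 ≡ 1, so λ ≡ 64.
  x = λ² - 27 - 79 = 4096 - 106 ≡ 74; y = λ·(27 - 74) - 37 ≡ 70. → (74, 70)

(74, 70)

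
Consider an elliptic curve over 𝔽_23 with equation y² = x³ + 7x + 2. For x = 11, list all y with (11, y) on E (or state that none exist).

x³ + 7x + 2 = 1410 ≡ 7 (mod 23).
7 is a non-residue mod 23; no y exists.

none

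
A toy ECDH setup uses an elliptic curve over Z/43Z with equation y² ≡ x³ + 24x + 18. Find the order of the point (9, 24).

6

2P: tangent at (9, 24): λ = (3·9² + 24)/(2·24) ≡ 9/5. 5⁻¹ ≡ 26 (mod 43), so λ ≡ 9·26 ≡ 19.
  x = λ² - 9 - 9 = 361 - 18 ≡ 42; y = λ·(9 - 42) - 24 ≡ 37. → (42, 37)
3P: (42, 37) + (9, 24). λ = (24 - 37)/(9 - 42) ≡ 30/10 mod 43. 10⁻¹ ≡ 13 (mod 43) since 10·13 = 130 ≡ 1, so λ ≡ 3.
  x = λ² - 42 - 9 = 9 - 51 ≡ 1; y = λ·(42 - 1) - 37 ≡ 0. → (1, 0)
4P: (1, 0) + (9, 24). λ = (24 - 0)/(9 - 1) ≡ 24/8 mod 43. 8⁻¹ ≡ 27 (mod 43) since 8·27 = 216 ≡ 1, so λ ≡ 3.
  x = λ² - 1 - 9 = 9 - 10 ≡ 42; y = λ·(1 - 42) - 0 ≡ 6. → (42, 6)
5P: (42, 6) + (9, 24). λ = (24 - 6)/(9 - 42) ≡ 18/10 mod 43. 10⁻¹ ≡ 13 (mod 43), so λ ≡ 19.
  x = λ² - 42 - 9 = 361 - 51 ≡ 9; y = λ·(42 - 9) - 6 ≡ 19. → (9, 19)
6P: (9, 19) + (9, 24): same x and y₁ ≡ -y₂, so the sum is 𝒪.
6P = 𝒪, so the order is 6.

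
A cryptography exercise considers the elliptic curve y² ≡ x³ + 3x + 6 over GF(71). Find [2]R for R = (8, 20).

(0, 19)

tangent at (8, 20): λ = (3·8² + 3)/(2·20) ≡ 53/40. 40⁻¹ ≡ 16 (mod 71) since 40·16 = 640 ≡ 1, so λ ≡ 53·16 ≡ 67.
  x = λ² - 8 - 8 = 4489 - 16 ≡ 0; y = λ·(8 - 0) - 20 ≡ 19. → (0, 19)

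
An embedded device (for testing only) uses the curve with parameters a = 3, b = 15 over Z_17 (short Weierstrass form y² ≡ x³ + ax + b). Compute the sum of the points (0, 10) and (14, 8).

(0, 10) + (14, 8). λ = (8 - 10)/(14 - 0) ≡ 15/14 mod 17. 14⁻¹ ≡ 11 (mod 17), so λ ≡ 12.
  x = λ² - 0 - 14 = 144 - 14 ≡ 11; y = λ·(0 - 11) - 10 ≡ 11. → (11, 11)

(11, 11)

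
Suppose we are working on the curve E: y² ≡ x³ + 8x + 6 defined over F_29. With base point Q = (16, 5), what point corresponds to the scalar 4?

Double-and-add on 4 = (100)₂. Start with Q = (16, 5) for the leading 1-bit.
double: tangent at (16, 5): λ = (3·16² + 8)/(2·5) ≡ 22/10. 10⁻¹ ≡ 3 (mod 29), so λ ≡ 22·3 ≡ 8.
  x = λ² - 16 - 16 = 64 - 32 ≡ 3; y = λ·(16 - 3) - 5 ≡ 12. → (3, 12)
double: tangent at (3, 12): λ = (3·3² + 8)/(2·12) ≡ 6/24. 24⁻¹ ≡ 23 (mod 29) since 24·23 = 552 ≡ 1, so λ ≡ 6·23 ≡ 22.
  x = λ² - 3 - 3 = 484 - 6 ≡ 14; y = λ·(3 - 14) - 12 ≡ 7. → (14, 7)

(14, 7)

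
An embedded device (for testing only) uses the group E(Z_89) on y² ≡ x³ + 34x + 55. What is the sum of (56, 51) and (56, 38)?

O

The two points share x = 56 and their y-coordinates satisfy 51 + 38 ≡ 0 (mod 89), so they are inverses. Their sum is ∞.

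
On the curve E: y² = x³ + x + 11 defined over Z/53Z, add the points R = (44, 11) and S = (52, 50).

(44, 11) + (52, 50). λ = (50 - 11)/(52 - 44) ≡ 39/8 mod 53. 8⁻¹ ≡ 20 (mod 53), so λ ≡ 38.
  x = λ² - 44 - 52 = 1444 - 96 ≡ 23; y = λ·(44 - 23) - 11 ≡ 45. → (23, 45)

(23, 45)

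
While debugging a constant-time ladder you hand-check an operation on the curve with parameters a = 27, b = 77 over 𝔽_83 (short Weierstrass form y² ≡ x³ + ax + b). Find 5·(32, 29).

Write P = (32, 29).
Double-and-add on 5 = (101)₂. Start with P = (32, 29) for the leading 1-bit.
double: tangent at (32, 29): λ = (3·32² + 27)/(2·29) ≡ 28/58. 58⁻¹ ≡ 73 (mod 83), so λ ≡ 28·73 ≡ 52.
  x = λ² - 32 - 32 = 2704 - 64 ≡ 67; y = λ·(32 - 67) - 29 ≡ 60. → (67, 60)
double: tangent at (67, 60): λ = (3·67² + 27)/(2·60) ≡ 48/37. 37⁻¹ ≡ 9 (mod 83), so λ ≡ 48·9 ≡ 17.
  x = λ² - 67 - 67 = 289 - 134 ≡ 72; y = λ·(67 - 72) - 60 ≡ 21. → (72, 21)
add P: (72, 21) + (32, 29). λ = (29 - 21)/(32 - 72) ≡ 8/43 mod 83. 43⁻¹ ≡ 56 (mod 83) since 43·56 = 2408 ≡ 1, so λ ≡ 33.
  x = λ² - 72 - 32 = 1089 - 104 ≡ 72; y = λ·(72 - 72) - 21 ≡ 62. → (72, 62)

(72, 62)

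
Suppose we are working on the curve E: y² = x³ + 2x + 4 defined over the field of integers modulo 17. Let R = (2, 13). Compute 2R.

(15, 14)

tangent at (2, 13): λ = (3·2² + 2)/(2·13) ≡ 14/9. 9⁻¹ ≡ 2 (mod 17) since 9·2 = 18 ≡ 1, so λ ≡ 14·2 ≡ 11.
  x = λ² - 2 - 2 = 121 - 4 ≡ 15; y = λ·(2 - 15) - 13 ≡ 14. → (15, 14)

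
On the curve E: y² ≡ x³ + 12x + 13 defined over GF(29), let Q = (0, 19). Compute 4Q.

Double-and-add on 4 = (100)₂. Start with Q = (0, 19) for the leading 1-bit.
double: tangent at (0, 19): λ = (3·0² + 12)/(2·19) ≡ 12/9. 9⁻¹ ≡ 13 (mod 29), so λ ≡ 12·13 ≡ 11.
  x = λ² - 0 - 0 = 121 - 0 ≡ 5; y = λ·(0 - 5) - 19 ≡ 13. → (5, 13)
double: tangent at (5, 13): λ = (3·5² + 12)/(2·13) ≡ 0/26. 26⁻¹ ≡ 19 (mod 29), so λ ≡ 0·19 ≡ 0.
  x = λ² - 5 - 5 = 0 - 10 ≡ 19; y = λ·(5 - 19) - 13 ≡ 16. → (19, 16)

(19, 16)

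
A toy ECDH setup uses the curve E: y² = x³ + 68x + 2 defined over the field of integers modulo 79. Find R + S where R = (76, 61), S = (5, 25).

(38, 5)

(76, 61) + (5, 25). λ = (25 - 61)/(5 - 76) ≡ 43/8 mod 79. 8⁻¹ ≡ 10 (mod 79) since 8·10 = 80 ≡ 1, so λ ≡ 35.
  x = λ² - 76 - 5 = 1225 - 81 ≡ 38; y = λ·(76 - 38) - 61 ≡ 5. → (38, 5)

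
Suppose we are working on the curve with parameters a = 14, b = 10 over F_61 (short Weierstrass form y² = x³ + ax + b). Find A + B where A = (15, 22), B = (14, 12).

(15, 22) + (14, 12). λ = (12 - 22)/(14 - 15) ≡ 51/60 mod 61. 60⁻¹ ≡ 60 (mod 61), so λ ≡ 10.
  x = λ² - 15 - 14 = 100 - 29 ≡ 10; y = λ·(15 - 10) - 22 ≡ 28. → (10, 28)

(10, 28)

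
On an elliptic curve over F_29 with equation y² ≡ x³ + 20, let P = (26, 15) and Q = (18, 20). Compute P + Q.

(23, 23)

(26, 15) + (18, 20). λ = (20 - 15)/(18 - 26) ≡ 5/21 mod 29. 21⁻¹ ≡ 18 (mod 29), so λ ≡ 3.
  x = λ² - 26 - 18 = 9 - 44 ≡ 23; y = λ·(26 - 23) - 15 ≡ 23. → (23, 23)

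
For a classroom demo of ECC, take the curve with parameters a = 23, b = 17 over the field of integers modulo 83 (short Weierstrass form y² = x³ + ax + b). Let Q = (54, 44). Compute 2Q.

tangent at (54, 44): λ = (3·54² + 23)/(2·44) ≡ 56/5. 5⁻¹ ≡ 50 (mod 83), so λ ≡ 56·50 ≡ 61.
  x = λ² - 54 - 54 = 3721 - 108 ≡ 44; y = λ·(54 - 44) - 44 ≡ 68. → (44, 68)

(44, 68)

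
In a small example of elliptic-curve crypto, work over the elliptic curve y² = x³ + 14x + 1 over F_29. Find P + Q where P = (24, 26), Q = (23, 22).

(24, 26) + (23, 22). λ = (22 - 26)/(23 - 24) ≡ 25/28 mod 29. 28⁻¹ ≡ 28 (mod 29) since 28·28 = 784 ≡ 1, so λ ≡ 4.
  x = λ² - 24 - 23 = 16 - 47 ≡ 27; y = λ·(24 - 27) - 26 ≡ 20. → (27, 20)

(27, 20)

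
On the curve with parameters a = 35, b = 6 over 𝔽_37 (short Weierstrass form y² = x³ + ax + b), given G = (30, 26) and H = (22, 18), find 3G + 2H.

First 3G:
Repeated addition: build up to 3G.
2G: tangent at (30, 26): λ = (3·30² + 35)/(2·26) ≡ 34/15. 15⁻¹ ≡ 5 (mod 37), so λ ≡ 34·5 ≡ 22.
  x = λ² - 30 - 30 = 484 - 60 ≡ 17; y = λ·(30 - 17) - 26 ≡ 1. → (17, 1)
3G: (17, 1) + (30, 26). λ = (26 - 1)/(30 - 17) ≡ 25/13 mod 37. 13⁻¹ ≡ 20 (mod 37) since 13·20 = 260 ≡ 1, so λ ≡ 19.
  x = λ² - 17 - 30 = 361 - 47 ≡ 18; y = λ·(17 - 18) - 1 ≡ 17. → (18, 17)
3G = (18, 17).
Next 2H:
Repeated addition: build up to 2H.
2H: tangent at (22, 18): λ = (3·22² + 35)/(2·18) ≡ 7/36. 36⁻¹ ≡ 36 (mod 37) since 36·36 = 1296 ≡ 1, so λ ≡ 7·36 ≡ 30.
  x = λ² - 22 - 22 = 900 - 44 ≡ 5; y = λ·(22 - 5) - 18 ≡ 11. → (5, 11)
2H = (5, 11).
Finally 3G + 2H:
(18, 17) + (5, 11). λ = (11 - 17)/(5 - 18) ≡ 31/24 mod 37. 24⁻¹ ≡ 17 (mod 37), so λ ≡ 9.
  x = λ² - 18 - 5 = 81 - 23 ≡ 21; y = λ·(18 - 21) - 17 ≡ 30. → (21, 30)

(21, 30)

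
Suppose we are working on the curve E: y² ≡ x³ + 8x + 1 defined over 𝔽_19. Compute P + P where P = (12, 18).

tangent at (12, 18): λ = (3·12² + 8)/(2·18) ≡ 3/17. 17⁻¹ ≡ 9 (mod 19), so λ ≡ 3·9 ≡ 8.
  x = λ² - 12 - 12 = 64 - 24 ≡ 2; y = λ·(12 - 2) - 18 ≡ 5. → (2, 5)

(2, 5)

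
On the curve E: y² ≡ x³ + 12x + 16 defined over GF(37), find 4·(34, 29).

Write Q = (34, 29).
Repeated addition: build up to 4Q.
2Q: tangent at (34, 29): λ = (3·34² + 12)/(2·29) ≡ 2/21. 21⁻¹ ≡ 30 (mod 37) since 21·30 = 630 ≡ 1, so λ ≡ 2·30 ≡ 23.
  x = λ² - 34 - 34 = 529 - 68 ≡ 17; y = λ·(34 - 17) - 29 ≡ 29. → (17, 29)
3Q: (17, 29) + (34, 29). λ = (29 - 29)/(34 - 17) ≡ 0/17 mod 37. 17⁻¹ ≡ 24 (mod 37), so λ ≡ 0.
  x = λ² - 17 - 34 = 0 - 51 ≡ 23; y = λ·(17 - 23) - 29 ≡ 8. → (23, 8)
4Q: (23, 8) + (34, 29). λ = (29 - 8)/(34 - 23) ≡ 21/11 mod 37. 11⁻¹ ≡ 27 (mod 37), so λ ≡ 12.
  x = λ² - 23 - 34 = 144 - 57 ≡ 13; y = λ·(23 - 13) - 8 ≡ 1. → (13, 1)

(13, 1)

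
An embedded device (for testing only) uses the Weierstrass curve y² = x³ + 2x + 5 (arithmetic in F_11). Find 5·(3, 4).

(4, 0)

Write P = (3, 4).
Double-and-add on 5 = (101)₂. Start with P = (3, 4) for the leading 1-bit.
double: tangent at (3, 4): λ = (3·3² + 2)/(2·4) ≡ 7/8. 8⁻¹ ≡ 7 (mod 11), so λ ≡ 7·7 ≡ 5.
  x = λ² - 3 - 3 = 25 - 6 ≡ 8; y = λ·(3 - 8) - 4 ≡ 4. → (8, 4)
double: tangent at (8, 4): λ = (3·8² + 2)/(2·4) ≡ 7/8. 8⁻¹ ≡ 7 (mod 11) since 8·7 = 56 ≡ 1, so λ ≡ 7·7 ≡ 5.
  x = λ² - 8 - 8 = 25 - 16 ≡ 9; y = λ·(8 - 9) - 4 ≡ 2. → (9, 2)
add P: (9, 2) + (3, 4). λ = (4 - 2)/(3 - 9) ≡ 2/5 mod 11. 5⁻¹ ≡ 9 (mod 11), so λ ≡ 7.
  x = λ² - 9 - 3 = 49 - 12 ≡ 4; y = λ·(9 - 4) - 2 ≡ 0. → (4, 0)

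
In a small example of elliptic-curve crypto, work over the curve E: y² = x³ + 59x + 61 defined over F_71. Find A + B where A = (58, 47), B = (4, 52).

(14, 62)

(58, 47) + (4, 52). λ = (52 - 47)/(4 - 58) ≡ 5/17 mod 71. 17⁻¹ ≡ 46 (mod 71), so λ ≡ 17.
  x = λ² - 58 - 4 = 289 - 62 ≡ 14; y = λ·(58 - 14) - 47 ≡ 62. → (14, 62)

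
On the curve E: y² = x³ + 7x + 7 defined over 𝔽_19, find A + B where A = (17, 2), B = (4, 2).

(17, 17)

(17, 2) + (4, 2). λ = (2 - 2)/(4 - 17) ≡ 0/6 mod 19. 6⁻¹ ≡ 16 (mod 19), so λ ≡ 0.
  x = λ² - 17 - 4 = 0 - 21 ≡ 17; y = λ·(17 - 17) - 2 ≡ 17. → (17, 17)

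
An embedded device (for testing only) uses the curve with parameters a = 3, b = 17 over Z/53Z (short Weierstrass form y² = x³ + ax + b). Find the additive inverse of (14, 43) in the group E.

(14, 10)

-(14, 43) = (14, -43 mod 53) = (14, 10).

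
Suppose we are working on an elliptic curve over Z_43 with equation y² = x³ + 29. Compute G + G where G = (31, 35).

tangent at (31, 35): λ = (3·31² + 0)/(2·35) ≡ 2/27. 27⁻¹ ≡ 8 (mod 43), so λ ≡ 2·8 ≡ 16.
  x = λ² - 31 - 31 = 256 - 62 ≡ 22; y = λ·(31 - 22) - 35 ≡ 23. → (22, 23)

(22, 23)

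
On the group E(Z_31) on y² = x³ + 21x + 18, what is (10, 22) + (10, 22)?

(13, 16)

tangent at (10, 22): λ = (3·10² + 21)/(2·22) ≡ 11/13. 13⁻¹ ≡ 12 (mod 31) since 13·12 = 156 ≡ 1, so λ ≡ 11·12 ≡ 8.
  x = λ² - 10 - 10 = 64 - 20 ≡ 13; y = λ·(10 - 13) - 22 ≡ 16. → (13, 16)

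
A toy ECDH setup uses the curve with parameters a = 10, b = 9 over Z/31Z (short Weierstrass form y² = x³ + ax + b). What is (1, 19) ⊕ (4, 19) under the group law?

(1, 19) + (4, 19). λ = (19 - 19)/(4 - 1) ≡ 0/3 mod 31. 3⁻¹ ≡ 21 (mod 31), so λ ≡ 0.
  x = λ² - 1 - 4 = 0 - 5 ≡ 26; y = λ·(1 - 26) - 19 ≡ 12. → (26, 12)

(26, 12)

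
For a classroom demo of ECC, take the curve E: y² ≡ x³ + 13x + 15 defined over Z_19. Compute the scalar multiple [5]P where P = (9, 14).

(9, 5)

Repeated addition: build up to 5P.
2P: tangent at (9, 14): λ = (3·9² + 13)/(2·14) ≡ 9/9. 9⁻¹ ≡ 17 (mod 19), so λ ≡ 9·17 ≡ 1.
  x = λ² - 9 - 9 = 1 - 18 ≡ 2; y = λ·(9 - 2) - 14 ≡ 12. → (2, 12)
3P: (2, 12) + (9, 14). λ = (14 - 12)/(9 - 2) ≡ 2/7 mod 19. 7⁻¹ ≡ 11 (mod 19), so λ ≡ 3.
  x = λ² - 2 - 9 = 9 - 11 ≡ 17; y = λ·(2 - 17) - 12 ≡ 0. → (17, 0)
4P: (17, 0) + (9, 14). λ = (14 - 0)/(9 - 17) ≡ 14/11 mod 19. 11⁻¹ ≡ 7 (mod 19) since 11·7 = 77 ≡ 1, so λ ≡ 3.
  x = λ² - 17 - 9 = 9 - 26 ≡ 2; y = λ·(17 - 2) - 0 ≡ 7. → (2, 7)
5P: (2, 7) + (9, 14). λ = (14 - 7)/(9 - 2) ≡ 7/7 mod 19. 7⁻¹ ≡ 11 (mod 19), so λ ≡ 1.
  x = λ² - 2 - 9 = 1 - 11 ≡ 9; y = λ·(2 - 9) - 7 ≡ 5. → (9, 5)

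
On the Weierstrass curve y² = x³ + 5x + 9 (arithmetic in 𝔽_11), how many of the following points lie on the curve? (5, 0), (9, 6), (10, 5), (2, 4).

2

(5, 0): 0² ≡ 0, rhs ≡ 5 → off.
(9, 6): 6² ≡ 3, rhs ≡ 2 → off.
(10, 5): 5² ≡ 3, rhs ≡ 3 → on.
(2, 4): 4² ≡ 5, rhs ≡ 5 → on.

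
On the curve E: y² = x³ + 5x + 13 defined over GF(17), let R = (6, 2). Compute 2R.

tangent at (6, 2): λ = (3·6² + 5)/(2·2) ≡ 11/4. 4⁻¹ ≡ 13 (mod 17), so λ ≡ 11·13 ≡ 7.
  x = λ² - 6 - 6 = 49 - 12 ≡ 3; y = λ·(6 - 3) - 2 ≡ 2. → (3, 2)

(3, 2)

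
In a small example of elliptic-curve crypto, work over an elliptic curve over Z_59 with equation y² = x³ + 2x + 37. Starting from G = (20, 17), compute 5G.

(53, 35)

Double-and-add on 5 = (101)₂. Start with G = (20, 17) for the leading 1-bit.
double: tangent at (20, 17): λ = (3·20² + 2)/(2·17) ≡ 22/34. 34⁻¹ ≡ 33 (mod 59) since 34·33 = 1122 ≡ 1, so λ ≡ 22·33 ≡ 18.
  x = λ² - 20 - 20 = 324 - 40 ≡ 48; y = λ·(20 - 48) - 17 ≡ 10. → (48, 10)
double: tangent at (48, 10): λ = (3·48² + 2)/(2·10) ≡ 11/20. 20⁻¹ ≡ 3 (mod 59), so λ ≡ 11·3 ≡ 33.
  x = λ² - 48 - 48 = 1089 - 96 ≡ 49; y = λ·(48 - 49) - 10 ≡ 16. → (49, 16)
add G: (49, 16) + (20, 17). λ = (17 - 16)/(20 - 49) ≡ 1/30 mod 59. 30⁻¹ ≡ 2 (mod 59) since 30·2 = 60 ≡ 1, so λ ≡ 2.
  x = λ² - 49 - 20 = 4 - 69 ≡ 53; y = λ·(49 - 53) - 16 ≡ 35. → (53, 35)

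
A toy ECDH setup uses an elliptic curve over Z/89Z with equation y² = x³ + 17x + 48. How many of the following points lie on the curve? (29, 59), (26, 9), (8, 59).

1

(29, 59): 59² ≡ 10, rhs ≡ 10 → on.
(26, 9): 9² ≡ 81, rhs ≡ 88 → off.
(8, 59): 59² ≡ 10, rhs ≡ 73 → off.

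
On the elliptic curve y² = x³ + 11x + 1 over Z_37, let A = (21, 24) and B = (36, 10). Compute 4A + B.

First 4A:
Double-and-add on 4 = (100)₂. Start with A = (21, 24) for the leading 1-bit.
double: tangent at (21, 24): λ = (3·21² + 11)/(2·24) ≡ 2/11. 11⁻¹ ≡ 27 (mod 37), so λ ≡ 2·27 ≡ 17.
  x = λ² - 21 - 21 = 289 - 42 ≡ 25; y = λ·(21 - 25) - 24 ≡ 19. → (25, 19)
double: tangent at (25, 19): λ = (3·25² + 11)/(2·19) ≡ 36/1. 1⁻¹ ≡ 1 (mod 37), so λ ≡ 36·1 ≡ 36.
  x = λ² - 25 - 25 = 1296 - 50 ≡ 25; y = λ·(25 - 25) - 19 ≡ 18. → (25, 18)
4A = (25, 18).
Finally 4A + B:
(25, 18) + (36, 10). λ = (10 - 18)/(36 - 25) ≡ 29/11 mod 37. 11⁻¹ ≡ 27 (mod 37) since 11·27 = 297 ≡ 1, so λ ≡ 6.
  x = λ² - 25 - 36 = 36 - 61 ≡ 12; y = λ·(25 - 12) - 18 ≡ 23. → (12, 23)

(12, 23)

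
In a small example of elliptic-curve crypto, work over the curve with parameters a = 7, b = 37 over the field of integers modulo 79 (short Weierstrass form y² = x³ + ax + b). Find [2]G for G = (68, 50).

(27, 78)

tangent at (68, 50): λ = (3·68² + 7)/(2·50) ≡ 54/21. 21⁻¹ ≡ 64 (mod 79) since 21·64 = 1344 ≡ 1, so λ ≡ 54·64 ≡ 59.
  x = λ² - 68 - 68 = 3481 - 136 ≡ 27; y = λ·(68 - 27) - 50 ≡ 78. → (27, 78)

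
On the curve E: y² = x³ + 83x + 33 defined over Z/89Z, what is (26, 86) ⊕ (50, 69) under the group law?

(26, 86) + (50, 69). λ = (69 - 86)/(50 - 26) ≡ 72/24 mod 89. 24⁻¹ ≡ 26 (mod 89), so λ ≡ 3.
  x = λ² - 26 - 50 = 9 - 76 ≡ 22; y = λ·(26 - 22) - 86 ≡ 15. → (22, 15)

(22, 15)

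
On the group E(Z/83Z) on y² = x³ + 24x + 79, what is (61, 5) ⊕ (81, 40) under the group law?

(61, 5) + (81, 40). λ = (40 - 5)/(81 - 61) ≡ 35/20 mod 83. 20⁻¹ ≡ 54 (mod 83) since 20·54 = 1080 ≡ 1, so λ ≡ 64.
  x = λ² - 61 - 81 = 4096 - 142 ≡ 53; y = λ·(61 - 53) - 5 ≡ 9. → (53, 9)

(53, 9)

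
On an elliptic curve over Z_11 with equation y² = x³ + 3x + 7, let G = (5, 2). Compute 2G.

(10, 5)

tangent at (5, 2): λ = (3·5² + 3)/(2·2) ≡ 1/4. 4⁻¹ ≡ 3 (mod 11), so λ ≡ 1·3 ≡ 3.
  x = λ² - 5 - 5 = 9 - 10 ≡ 10; y = λ·(5 - 10) - 2 ≡ 5. → (10, 5)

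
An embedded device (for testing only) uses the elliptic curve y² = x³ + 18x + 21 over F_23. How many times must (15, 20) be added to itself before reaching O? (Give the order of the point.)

2P: tangent at (15, 20): λ = (3·15² + 18)/(2·20) ≡ 3/17. 17⁻¹ ≡ 19 (mod 23), so λ ≡ 3·19 ≡ 11.
  x = λ² - 15 - 15 = 121 - 30 ≡ 22; y = λ·(15 - 22) - 20 ≡ 18. → (22, 18)
3P: (22, 18) + (15, 20). λ = (20 - 18)/(15 - 22) ≡ 2/16 mod 23. 16⁻¹ ≡ 13 (mod 23), so λ ≡ 3.
  x = λ² - 22 - 15 = 9 - 37 ≡ 18; y = λ·(22 - 18) - 18 ≡ 17. → (18, 17)
4P: (18, 17) + (15, 20). λ = (20 - 17)/(15 - 18) ≡ 3/20 mod 23. 20⁻¹ ≡ 15 (mod 23), so λ ≡ 22.
  x = λ² - 18 - 15 = 484 - 33 ≡ 14; y = λ·(18 - 14) - 17 ≡ 2. → (14, 2)
5P: (14, 2) + (15, 20). λ = (20 - 2)/(15 - 14) ≡ 18/1 mod 23. 1⁻¹ ≡ 1 (mod 23), so λ ≡ 18.
  x = λ² - 14 - 15 = 324 - 29 ≡ 19; y = λ·(14 - 19) - 2 ≡ 0. → (19, 0)
6P: (19, 0) + (15, 20). λ = (20 - 0)/(15 - 19) ≡ 20/19 mod 23. 19⁻¹ ≡ 17 (mod 23), so λ ≡ 18.
  x = λ² - 19 - 15 = 324 - 34 ≡ 14; y = λ·(19 - 14) - 0 ≡ 21. → (14, 21)
7P: (14, 21) + (15, 20). λ = (20 - 21)/(15 - 14) ≡ 22/1 mod 23. 1⁻¹ ≡ 1 (mod 23), so λ ≡ 22.
  x = λ² - 14 - 15 = 484 - 29 ≡ 18; y = λ·(14 - 18) - 21 ≡ 6. → (18, 6)
8P: (18, 6) + (15, 20). λ = (20 - 6)/(15 - 18) ≡ 14/20 mod 23. 20⁻¹ ≡ 15 (mod 23), so λ ≡ 3.
  x = λ² - 18 - 15 = 9 - 33 ≡ 22; y = λ·(18 - 22) - 6 ≡ 5. → (22, 5)
9P: (22, 5) + (15, 20). λ = (20 - 5)/(15 - 22) ≡ 15/16 mod 23. 16⁻¹ ≡ 13 (mod 23) since 16·13 = 208 ≡ 1, so λ ≡ 11.
  x = λ² - 22 - 15 = 121 - 37 ≡ 15; y = λ·(22 - 15) - 5 ≡ 3. → (15, 3)
10P: (15, 3) + (15, 20): same x and y₁ ≡ -y₂, so the sum is O.
10P = O, so the order is 10.

10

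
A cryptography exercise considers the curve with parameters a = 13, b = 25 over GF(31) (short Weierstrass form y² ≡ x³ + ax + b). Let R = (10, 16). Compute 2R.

(20, 16)

tangent at (10, 16): λ = (3·10² + 13)/(2·16) ≡ 3/1. 1⁻¹ ≡ 1 (mod 31) since 1·1 = 1 ≡ 1, so λ ≡ 3·1 ≡ 3.
  x = λ² - 10 - 10 = 9 - 20 ≡ 20; y = λ·(10 - 20) - 16 ≡ 16. → (20, 16)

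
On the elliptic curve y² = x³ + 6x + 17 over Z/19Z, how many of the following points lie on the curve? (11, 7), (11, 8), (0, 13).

(11, 7): 7² ≡ 11, rhs ≡ 8 → off.
(11, 8): 8² ≡ 7, rhs ≡ 8 → off.
(0, 13): 13² ≡ 17, rhs ≡ 17 → on.

1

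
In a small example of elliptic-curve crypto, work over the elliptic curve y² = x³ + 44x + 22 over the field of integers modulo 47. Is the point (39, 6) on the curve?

no

y² = 6² ≡ 36; x³ + 44x + 22 = 61057 ≡ 4 (mod 47). 36 ≠ 4.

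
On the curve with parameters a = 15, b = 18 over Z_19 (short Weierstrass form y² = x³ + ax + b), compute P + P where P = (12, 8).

(4, 16)

tangent at (12, 8): λ = (3·12² + 15)/(2·8) ≡ 10/16. 16⁻¹ ≡ 6 (mod 19) since 16·6 = 96 ≡ 1, so λ ≡ 10·6 ≡ 3.
  x = λ² - 12 - 12 = 9 - 24 ≡ 4; y = λ·(12 - 4) - 8 ≡ 16. → (4, 16)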